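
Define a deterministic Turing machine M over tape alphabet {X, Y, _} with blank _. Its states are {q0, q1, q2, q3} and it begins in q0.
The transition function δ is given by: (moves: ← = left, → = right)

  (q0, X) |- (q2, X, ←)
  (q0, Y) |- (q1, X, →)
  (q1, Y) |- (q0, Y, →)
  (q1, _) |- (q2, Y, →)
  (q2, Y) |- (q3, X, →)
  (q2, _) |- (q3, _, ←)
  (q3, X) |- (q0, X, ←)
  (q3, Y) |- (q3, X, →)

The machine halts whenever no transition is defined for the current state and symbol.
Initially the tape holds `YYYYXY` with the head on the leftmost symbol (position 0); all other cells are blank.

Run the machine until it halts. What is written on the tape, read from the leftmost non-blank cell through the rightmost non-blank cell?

q0 | [Y]YYYXY   read Y → write X, move →, go to q1
q1 | X[Y]YYXY   read Y → write Y, move →, go to q0
q0 | XY[Y]YXY   read Y → write X, move →, go to q1
q1 | XYX[Y]XY   read Y → write Y, move →, go to q0
q0 | XYXY[X]Y   read X → write X, move ←, go to q2
q2 | XYX[Y]XY   read Y → write X, move →, go to q3
q3 | XYXX[X]Y   read X → write X, move ←, go to q0
q0 | XYX[X]XY   read X → write X, move ←, go to q2
q2 | XY[X]XXY
The non-blank tape span at halt is XYXXXY.

XYXXXY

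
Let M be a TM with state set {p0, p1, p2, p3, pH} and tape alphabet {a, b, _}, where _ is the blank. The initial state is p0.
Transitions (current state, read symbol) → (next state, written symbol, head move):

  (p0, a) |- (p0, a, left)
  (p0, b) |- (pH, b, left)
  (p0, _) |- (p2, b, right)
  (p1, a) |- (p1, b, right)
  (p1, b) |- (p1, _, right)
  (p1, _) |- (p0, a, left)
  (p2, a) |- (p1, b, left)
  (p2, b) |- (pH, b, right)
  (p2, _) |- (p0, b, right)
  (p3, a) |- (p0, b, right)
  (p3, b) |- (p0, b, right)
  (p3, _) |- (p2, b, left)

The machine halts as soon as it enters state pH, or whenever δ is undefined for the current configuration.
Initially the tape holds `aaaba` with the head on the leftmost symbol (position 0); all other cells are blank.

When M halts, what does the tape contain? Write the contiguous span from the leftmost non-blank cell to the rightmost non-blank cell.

p0 | _[a]aaba_   read a → write a, move left, go to p0
p0 | [_]aaaba_   read _ → write b, move right, go to p2
p2 | b[a]aaba_   read a → write b, move left, go to p1
p1 | [b]baaba_   read b → write _, move right, go to p1
p1 | _[b]aaba_   read b → write _, move right, go to p1
p1 | __[a]aba_   read a → write b, move right, go to p1
p1 | __b[a]ba_   read a → write b, move right, go to p1
p1 | __bb[b]a_   read b → write _, move right, go to p1
p1 | __bb_[a]_   read a → write b, move right, go to p1
p1 | __bb_b[_]   read _ → write a, move left, go to p0
p0 | __bb_[b]a   read b → write b, move left, go to pH
pH | __bb[_]ba
The non-blank tape span at halt is bb_ba.

bb_ba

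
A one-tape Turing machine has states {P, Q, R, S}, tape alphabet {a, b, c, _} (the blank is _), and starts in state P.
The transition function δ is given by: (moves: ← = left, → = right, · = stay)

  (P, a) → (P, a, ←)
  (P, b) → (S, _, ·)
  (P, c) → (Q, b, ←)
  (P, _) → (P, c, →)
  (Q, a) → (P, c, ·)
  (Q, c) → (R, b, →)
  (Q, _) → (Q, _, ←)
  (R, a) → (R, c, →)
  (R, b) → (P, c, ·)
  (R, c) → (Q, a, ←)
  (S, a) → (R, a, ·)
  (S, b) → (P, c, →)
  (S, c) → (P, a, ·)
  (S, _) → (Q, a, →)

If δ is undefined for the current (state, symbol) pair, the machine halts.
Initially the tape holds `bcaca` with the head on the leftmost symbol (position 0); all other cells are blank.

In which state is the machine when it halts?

state=P head=0 tape=[b]caca_   (P,b)→(S,_,·)
state=S head=0 tape=[_]caca_   (S,_)→(Q,a,→)
state=Q head=1 tape=a[c]aca_   (Q,c)→(R,b,→)
state=R head=2 tape=ab[a]ca_   (R,a)→(R,c,→)
state=R head=3 tape=abc[c]a_   (R,c)→(Q,a,←)
state=Q head=2 tape=ab[c]aa_   (Q,c)→(R,b,→)
state=R head=3 tape=abb[a]a_   (R,a)→(R,c,→)
state=R head=4 tape=abbc[a]_   (R,a)→(R,c,→)
state=R head=5 tape=abbcc[_]
No transition is defined for (R, _); M halts in state R.

R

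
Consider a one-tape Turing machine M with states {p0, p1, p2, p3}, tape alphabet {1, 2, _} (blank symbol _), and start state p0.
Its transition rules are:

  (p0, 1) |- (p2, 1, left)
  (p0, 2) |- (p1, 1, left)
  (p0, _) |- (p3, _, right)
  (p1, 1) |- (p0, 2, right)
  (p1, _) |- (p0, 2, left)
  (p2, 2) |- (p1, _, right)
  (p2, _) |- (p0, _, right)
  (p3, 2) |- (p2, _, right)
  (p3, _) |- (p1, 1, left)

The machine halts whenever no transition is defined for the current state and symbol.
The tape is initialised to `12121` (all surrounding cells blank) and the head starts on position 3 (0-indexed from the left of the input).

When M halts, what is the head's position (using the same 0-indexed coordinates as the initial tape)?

4

state=p0 head=3 tape=121[2]1__   (p0,2)→(p1,1,left)
state=p1 head=2 tape=12[1]11__   (p1,1)→(p0,2,right)
state=p0 head=3 tape=122[1]1__   (p0,1)→(p2,1,left)
state=p2 head=2 tape=12[2]11__   (p2,2)→(p1,_,right)
state=p1 head=3 tape=12_[1]1__   (p1,1)→(p0,2,right)
state=p0 head=4 tape=12_2[1]__   (p0,1)→(p2,1,left)
state=p2 head=3 tape=12_[2]1__   (p2,2)→(p1,_,right)
state=p1 head=4 tape=12__[1]__   (p1,1)→(p0,2,right)
state=p0 head=5 tape=12__2[_]_   (p0,_)→(p3,_,right)
state=p3 head=6 tape=12__2_[_]   (p3,_)→(p1,1,left)
state=p1 head=5 tape=12__2[_]1   (p1,_)→(p0,2,left)
state=p0 head=4 tape=12__[2]21   (p0,2)→(p1,1,left)
state=p1 head=3 tape=12_[_]121   (p1,_)→(p0,2,left)
state=p0 head=2 tape=12[_]2121   (p0,_)→(p3,_,right)
state=p3 head=3 tape=12_[2]121   (p3,2)→(p2,_,right)
state=p2 head=4 tape=12__[1]21
At halt the head is at cell 4.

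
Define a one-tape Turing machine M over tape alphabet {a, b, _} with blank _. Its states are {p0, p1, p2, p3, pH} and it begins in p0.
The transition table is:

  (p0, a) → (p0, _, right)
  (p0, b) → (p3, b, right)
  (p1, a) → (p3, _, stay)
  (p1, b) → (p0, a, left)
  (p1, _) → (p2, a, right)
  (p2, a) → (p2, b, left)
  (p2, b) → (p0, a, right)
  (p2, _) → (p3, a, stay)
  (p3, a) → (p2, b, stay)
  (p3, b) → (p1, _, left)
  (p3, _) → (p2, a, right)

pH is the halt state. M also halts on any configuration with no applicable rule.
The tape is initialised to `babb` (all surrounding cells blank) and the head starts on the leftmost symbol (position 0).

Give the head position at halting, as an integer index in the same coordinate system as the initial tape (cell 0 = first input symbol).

3

state=p0 head=0 tape=[b]abb   (p0,b)→(p3,b,right)
state=p3 head=1 tape=b[a]bb   (p3,a)→(p2,b,stay)
state=p2 head=1 tape=b[b]bb   (p2,b)→(p0,a,right)
state=p0 head=2 tape=ba[b]b   (p0,b)→(p3,b,right)
state=p3 head=3 tape=bab[b]   (p3,b)→(p1,_,left)
state=p1 head=2 tape=ba[b]_   (p1,b)→(p0,a,left)
state=p0 head=1 tape=b[a]a_   (p0,a)→(p0,_,right)
state=p0 head=2 tape=b_[a]_   (p0,a)→(p0,_,right)
state=p0 head=3 tape=b__[_]
At halt the head is at cell 3.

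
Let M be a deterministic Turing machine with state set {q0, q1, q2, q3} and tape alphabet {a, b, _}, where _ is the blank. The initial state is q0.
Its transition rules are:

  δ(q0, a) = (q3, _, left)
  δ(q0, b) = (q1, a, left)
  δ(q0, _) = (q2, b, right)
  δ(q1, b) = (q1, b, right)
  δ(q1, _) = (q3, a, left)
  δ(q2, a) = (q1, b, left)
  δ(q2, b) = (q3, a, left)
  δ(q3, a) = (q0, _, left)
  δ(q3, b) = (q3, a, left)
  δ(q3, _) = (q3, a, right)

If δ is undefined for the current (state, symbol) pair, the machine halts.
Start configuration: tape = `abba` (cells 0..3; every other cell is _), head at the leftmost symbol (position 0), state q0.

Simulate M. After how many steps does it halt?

state=q0 head=0 tape=____[a]bba   (q0,a)→(q3,_,left)
state=q3 head=-1 tape=___[_]_bba   (q3,_)→(q3,a,right)
state=q3 head=0 tape=___a[_]bba   (q3,_)→(q3,a,right)
state=q3 head=1 tape=___aa[b]ba   (q3,b)→(q3,a,left)
state=q3 head=0 tape=___a[a]aba   (q3,a)→(q0,_,left)
state=q0 head=-1 tape=___[a]_aba   (q0,a)→(q3,_,left)
state=q3 head=-2 tape=__[_]__aba   (q3,_)→(q3,a,right)
state=q3 head=-1 tape=__a[_]_aba   (q3,_)→(q3,a,right)
state=q3 head=0 tape=__aa[_]aba   (q3,_)→(q3,a,right)
state=q3 head=1 tape=__aaa[a]ba   (q3,a)→(q0,_,left)
state=q0 head=0 tape=__aa[a]_ba   (q0,a)→(q3,_,left)
state=q3 head=-1 tape=__a[a]__ba   (q3,a)→(q0,_,left)
state=q0 head=-2 tape=__[a]___ba   (q0,a)→(q3,_,left)
state=q3 head=-3 tape=_[_]____ba   (q3,_)→(q3,a,right)
state=q3 head=-2 tape=_a[_]___ba   (q3,_)→(q3,a,right)
state=q3 head=-1 tape=_aa[_]__ba   (q3,_)→(q3,a,right)
state=q3 head=0 tape=_aaa[_]_ba   (q3,_)→(q3,a,right)
state=q3 head=1 tape=_aaaa[_]ba   (q3,_)→(q3,a,right)
state=q3 head=2 tape=_aaaaa[b]a   (q3,b)→(q3,a,left)
state=q3 head=1 tape=_aaaa[a]aa   (q3,a)→(q0,_,left)
state=q0 head=0 tape=_aaa[a]_aa   (q0,a)→(q3,_,left)
state=q3 head=-1 tape=_aa[a]__aa   (q3,a)→(q0,_,left)
state=q0 head=-2 tape=_a[a]___aa   (q0,a)→(q3,_,left)
state=q3 head=-3 tape=_[a]____aa   (q3,a)→(q0,_,left)
state=q0 head=-4 tape=[_]_____aa   (q0,_)→(q2,b,right)
state=q2 head=-3 tape=b[_]____aa
M halts after 25 transitions.

25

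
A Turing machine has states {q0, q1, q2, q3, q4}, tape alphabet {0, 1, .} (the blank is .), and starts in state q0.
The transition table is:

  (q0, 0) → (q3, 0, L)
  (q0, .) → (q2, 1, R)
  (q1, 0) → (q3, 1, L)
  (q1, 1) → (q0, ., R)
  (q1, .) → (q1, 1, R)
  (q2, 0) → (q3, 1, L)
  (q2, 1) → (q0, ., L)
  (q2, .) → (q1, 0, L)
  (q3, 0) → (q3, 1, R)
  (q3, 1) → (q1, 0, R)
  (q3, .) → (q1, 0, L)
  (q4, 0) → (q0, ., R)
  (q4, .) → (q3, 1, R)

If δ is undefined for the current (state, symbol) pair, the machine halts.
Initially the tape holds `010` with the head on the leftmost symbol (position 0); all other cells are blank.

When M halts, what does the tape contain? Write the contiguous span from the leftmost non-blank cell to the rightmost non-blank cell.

0.10010

q0 | ....[0]10   read 0 → write 0, move L, go to q3
q3 | ...[.]010   read . → write 0, move L, go to q1
q1 | ..[.]0010   read . → write 1, move R, go to q1
q1 | ..1[0]010   read 0 → write 1, move L, go to q3
q3 | ..[1]1010   read 1 → write 0, move R, go to q1
q1 | ..0[1]010   read 1 → write ., move R, go to q0
q0 | ..0.[0]10   read 0 → write 0, move L, go to q3
q3 | ..0[.]010   read . → write 0, move L, go to q1
q1 | ..[0]0010   read 0 → write 1, move L, go to q3
q3 | .[.]10010   read . → write 0, move L, go to q1
q1 | [.]010010   read . → write 1, move R, go to q1
q1 | 1[0]10010   read 0 → write 1, move L, go to q3
q3 | [1]110010   read 1 → write 0, move R, go to q1
q1 | 0[1]10010   read 1 → write ., move R, go to q0
q0 | 0.[1]0010
The non-blank tape span at halt is 0.10010.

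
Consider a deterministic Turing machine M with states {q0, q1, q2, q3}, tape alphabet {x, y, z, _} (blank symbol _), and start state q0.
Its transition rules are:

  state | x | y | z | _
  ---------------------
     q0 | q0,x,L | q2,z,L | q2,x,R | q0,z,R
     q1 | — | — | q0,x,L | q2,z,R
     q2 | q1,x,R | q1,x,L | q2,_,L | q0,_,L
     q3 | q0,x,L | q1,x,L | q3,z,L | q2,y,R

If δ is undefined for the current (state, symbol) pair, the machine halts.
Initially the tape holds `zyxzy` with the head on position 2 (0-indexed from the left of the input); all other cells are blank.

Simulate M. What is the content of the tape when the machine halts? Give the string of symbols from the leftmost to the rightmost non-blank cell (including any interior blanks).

zzxxxxy

q0 | __zy[x]zy   read x → write x, move L, go to q0
q0 | __z[y]xzy   read y → write z, move L, go to q2
q2 | __[z]zxzy   read z → write _, move L, go to q2
q2 | _[_]_zxzy   read _ → write _, move L, go to q0
q0 | [_]__zxzy   read _ → write z, move R, go to q0
q0 | z[_]_zxzy   read _ → write z, move R, go to q0
q0 | zz[_]zxzy   read _ → write z, move R, go to q0
q0 | zzz[z]xzy   read z → write x, move R, go to q2
q2 | zzzx[x]zy   read x → write x, move R, go to q1
q1 | zzzxx[z]y   read z → write x, move L, go to q0
q0 | zzzx[x]xy   read x → write x, move L, go to q0
q0 | zzz[x]xxy   read x → write x, move L, go to q0
q0 | zz[z]xxxy   read z → write x, move R, go to q2
q2 | zzx[x]xxy   read x → write x, move R, go to q1
q1 | zzxx[x]xy
The non-blank tape span at halt is zzxxxxy.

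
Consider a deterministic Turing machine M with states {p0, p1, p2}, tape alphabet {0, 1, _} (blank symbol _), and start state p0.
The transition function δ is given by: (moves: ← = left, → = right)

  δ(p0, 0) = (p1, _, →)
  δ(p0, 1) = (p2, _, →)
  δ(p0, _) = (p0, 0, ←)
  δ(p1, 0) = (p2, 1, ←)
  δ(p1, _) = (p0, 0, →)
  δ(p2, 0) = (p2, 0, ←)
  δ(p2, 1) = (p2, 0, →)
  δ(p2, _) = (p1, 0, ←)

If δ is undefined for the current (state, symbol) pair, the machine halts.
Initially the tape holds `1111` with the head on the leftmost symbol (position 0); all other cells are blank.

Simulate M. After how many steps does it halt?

17

p0 | ___[1]111_   read 1 → write _, move →, go to p2
p2 | ____[1]11_   read 1 → write 0, move →, go to p2
p2 | ____0[1]1_   read 1 → write 0, move →, go to p2
p2 | ____00[1]_   read 1 → write 0, move →, go to p2
p2 | ____000[_]   read _ → write 0, move ←, go to p1
p1 | ____00[0]0   read 0 → write 1, move ←, go to p2
p2 | ____0[0]10   read 0 → write 0, move ←, go to p2
p2 | ____[0]010   read 0 → write 0, move ←, go to p2
p2 | ___[_]0010   read _ → write 0, move ←, go to p1
p1 | __[_]00010   read _ → write 0, move →, go to p0
p0 | __0[0]0010   read 0 → write _, move →, go to p1
p1 | __0_[0]010   read 0 → write 1, move ←, go to p2
p2 | __0[_]1010   read _ → write 0, move ←, go to p1
p1 | __[0]01010   read 0 → write 1, move ←, go to p2
p2 | _[_]101010   read _ → write 0, move ←, go to p1
p1 | [_]0101010   read _ → write 0, move →, go to p0
p0 | 0[0]101010   read 0 → write _, move →, go to p1
p1 | 0_[1]01010
M halts after 17 transitions.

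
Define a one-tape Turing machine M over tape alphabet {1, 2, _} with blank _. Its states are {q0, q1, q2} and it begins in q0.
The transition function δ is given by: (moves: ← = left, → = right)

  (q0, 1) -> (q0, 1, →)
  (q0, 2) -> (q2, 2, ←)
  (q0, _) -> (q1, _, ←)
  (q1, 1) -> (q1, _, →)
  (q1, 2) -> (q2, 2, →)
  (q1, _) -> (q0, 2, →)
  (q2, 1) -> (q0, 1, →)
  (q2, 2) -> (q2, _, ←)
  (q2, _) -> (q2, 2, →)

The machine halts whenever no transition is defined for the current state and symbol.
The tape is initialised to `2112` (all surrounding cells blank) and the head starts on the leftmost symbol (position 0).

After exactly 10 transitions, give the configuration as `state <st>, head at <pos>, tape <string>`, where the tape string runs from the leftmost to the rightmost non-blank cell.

state q2, head at 2, tape 222112

q0 | __[2]112   read 2 → write 2, move ←, go to q2
q2 | _[_]2112   read _ → write 2, move →, go to q2
q2 | _2[2]112   read 2 → write _, move ←, go to q2
q2 | _[2]_112   read 2 → write _, move ←, go to q2
q2 | [_]__112   read _ → write 2, move →, go to q2
q2 | 2[_]_112   read _ → write 2, move →, go to q2
q2 | 22[_]112   read _ → write 2, move →, go to q2
q2 | 222[1]12   read 1 → write 1, move →, go to q0
q0 | 2221[1]2   read 1 → write 1, move →, go to q0
q0 | 22211[2]   read 2 → write 2, move ←, go to q2
q2 | 2221[1]2
After 10 steps: state q2, head at 2, tape 222112.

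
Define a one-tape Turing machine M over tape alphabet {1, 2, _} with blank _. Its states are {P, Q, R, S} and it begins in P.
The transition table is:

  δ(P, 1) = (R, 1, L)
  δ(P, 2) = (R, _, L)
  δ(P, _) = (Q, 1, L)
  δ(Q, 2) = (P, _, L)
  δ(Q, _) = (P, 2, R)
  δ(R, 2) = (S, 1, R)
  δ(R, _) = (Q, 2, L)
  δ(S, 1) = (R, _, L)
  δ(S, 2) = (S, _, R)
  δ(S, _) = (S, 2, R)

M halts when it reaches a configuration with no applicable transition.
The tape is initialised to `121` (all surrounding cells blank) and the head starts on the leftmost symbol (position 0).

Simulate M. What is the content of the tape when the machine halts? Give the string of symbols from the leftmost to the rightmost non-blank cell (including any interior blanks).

11_2

P | __[1]21   read 1 → write 1, move L, go to R
R | _[_]121   read _ → write 2, move L, go to Q
Q | [_]2121   read _ → write 2, move R, go to P
P | 2[2]121   read 2 → write _, move L, go to R
R | [2]_121   read 2 → write 1, move R, go to S
S | 1[_]121   read _ → write 2, move R, go to S
S | 12[1]21   read 1 → write _, move L, go to R
R | 1[2]_21   read 2 → write 1, move R, go to S
S | 11[_]21   read _ → write 2, move R, go to S
S | 112[2]1   read 2 → write _, move R, go to S
S | 112_[1]   read 1 → write _, move L, go to R
R | 112[_]_   read _ → write 2, move L, go to Q
Q | 11[2]2_   read 2 → write _, move L, go to P
P | 1[1]_2_   read 1 → write 1, move L, go to R
R | [1]1_2_
The non-blank tape span at halt is 11_2.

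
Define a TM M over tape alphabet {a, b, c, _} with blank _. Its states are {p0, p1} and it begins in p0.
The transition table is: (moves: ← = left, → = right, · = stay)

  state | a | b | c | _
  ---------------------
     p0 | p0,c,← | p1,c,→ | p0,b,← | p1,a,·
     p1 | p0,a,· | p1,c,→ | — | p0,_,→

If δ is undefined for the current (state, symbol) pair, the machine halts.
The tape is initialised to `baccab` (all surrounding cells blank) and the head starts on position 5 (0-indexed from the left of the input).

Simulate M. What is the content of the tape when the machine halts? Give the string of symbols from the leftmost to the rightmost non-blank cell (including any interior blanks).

p0 | bacca[b]__   read b → write c, move →, go to p1
p1 | baccac[_]_   read _ → write _, move →, go to p0
p0 | baccac_[_]   read _ → write a, move ·, go to p1
p1 | baccac_[a]   read a → write a, move ·, go to p0
p0 | baccac_[a]   read a → write c, move ←, go to p0
p0 | baccac[_]c   read _ → write a, move ·, go to p1
p1 | baccac[a]c   read a → write a, move ·, go to p0
p0 | baccac[a]c   read a → write c, move ←, go to p0
p0 | bacca[c]cc   read c → write b, move ←, go to p0
p0 | bacc[a]bcc   read a → write c, move ←, go to p0
p0 | bac[c]cbcc   read c → write b, move ←, go to p0
p0 | ba[c]bcbcc   read c → write b, move ←, go to p0
p0 | b[a]bbcbcc   read a → write c, move ←, go to p0
p0 | [b]cbbcbcc   read b → write c, move →, go to p1
p1 | c[c]bbcbcc
The non-blank tape span at halt is ccbbcbcc.

ccbbcbcc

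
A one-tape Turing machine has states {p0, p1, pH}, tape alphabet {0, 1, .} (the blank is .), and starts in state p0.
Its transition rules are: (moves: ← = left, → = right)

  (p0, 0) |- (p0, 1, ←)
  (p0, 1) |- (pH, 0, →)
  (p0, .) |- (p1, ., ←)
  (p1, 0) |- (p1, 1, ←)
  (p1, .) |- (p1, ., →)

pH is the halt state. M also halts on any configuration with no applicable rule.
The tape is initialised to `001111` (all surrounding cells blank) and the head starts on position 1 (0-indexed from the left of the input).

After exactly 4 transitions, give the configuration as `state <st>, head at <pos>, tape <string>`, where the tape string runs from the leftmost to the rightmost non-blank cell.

p0 | ..0[0]1111   read 0 → write 1, move ←, go to p0
p0 | ..[0]11111   read 0 → write 1, move ←, go to p0
p0 | .[.]111111   read . → write ., move ←, go to p1
p1 | [.].111111   read . → write ., move →, go to p1
p1 | .[.]111111
After 4 steps: state p1, head at -1, tape 111111.

state p1, head at -1, tape 111111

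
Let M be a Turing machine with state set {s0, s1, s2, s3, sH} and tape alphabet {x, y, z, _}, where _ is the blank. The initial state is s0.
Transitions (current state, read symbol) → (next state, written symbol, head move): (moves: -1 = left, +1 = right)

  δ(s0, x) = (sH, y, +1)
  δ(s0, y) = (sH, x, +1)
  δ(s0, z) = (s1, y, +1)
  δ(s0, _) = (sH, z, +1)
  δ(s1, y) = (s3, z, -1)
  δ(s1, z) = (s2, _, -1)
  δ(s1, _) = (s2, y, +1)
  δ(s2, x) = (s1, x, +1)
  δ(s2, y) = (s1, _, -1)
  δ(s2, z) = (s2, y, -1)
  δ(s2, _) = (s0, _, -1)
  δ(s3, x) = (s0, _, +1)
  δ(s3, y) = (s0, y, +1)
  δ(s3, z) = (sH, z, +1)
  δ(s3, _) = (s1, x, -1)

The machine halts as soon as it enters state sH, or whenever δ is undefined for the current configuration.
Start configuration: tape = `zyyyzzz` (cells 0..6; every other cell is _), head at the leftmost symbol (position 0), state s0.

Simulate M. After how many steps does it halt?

s0 | [z]yyyzzz   read z → write y, move +1, go to s1
s1 | y[y]yyzzz   read y → write z, move -1, go to s3
s3 | [y]zyyzzz   read y → write y, move +1, go to s0
s0 | y[z]yyzzz   read z → write y, move +1, go to s1
s1 | yy[y]yzzz   read y → write z, move -1, go to s3
s3 | y[y]zyzzz   read y → write y, move +1, go to s0
s0 | yy[z]yzzz   read z → write y, move +1, go to s1
s1 | yyy[y]zzz   read y → write z, move -1, go to s3
s3 | yy[y]zzzz   read y → write y, move +1, go to s0
s0 | yyy[z]zzz   read z → write y, move +1, go to s1
s1 | yyyy[z]zz   read z → write _, move -1, go to s2
s2 | yyy[y]_zz   read y → write _, move -1, go to s1
s1 | yy[y]__zz   read y → write z, move -1, go to s3
s3 | y[y]z__zz   read y → write y, move +1, go to s0
s0 | yy[z]__zz   read z → write y, move +1, go to s1
s1 | yyy[_]_zz   read _ → write y, move +1, go to s2
s2 | yyyy[_]zz   read _ → write _, move -1, go to s0
s0 | yyy[y]_zz   read y → write x, move +1, go to sH
sH | yyyx[_]zz
M halts after 18 transitions.

18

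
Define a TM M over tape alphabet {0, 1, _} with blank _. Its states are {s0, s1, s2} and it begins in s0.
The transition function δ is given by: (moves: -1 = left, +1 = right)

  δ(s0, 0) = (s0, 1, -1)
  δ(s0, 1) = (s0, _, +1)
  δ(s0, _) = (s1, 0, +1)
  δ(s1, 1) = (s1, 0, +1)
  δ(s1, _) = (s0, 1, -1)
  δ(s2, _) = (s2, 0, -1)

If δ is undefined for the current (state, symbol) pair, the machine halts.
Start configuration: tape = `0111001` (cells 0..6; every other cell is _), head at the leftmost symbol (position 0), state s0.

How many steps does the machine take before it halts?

s0 | _[0]111001   read 0 → write 1, move -1, go to s0
s0 | [_]1111001   read _ → write 0, move +1, go to s1
s1 | 0[1]111001   read 1 → write 0, move +1, go to s1
s1 | 00[1]11001   read 1 → write 0, move +1, go to s1
s1 | 000[1]1001   read 1 → write 0, move +1, go to s1
s1 | 0000[1]001   read 1 → write 0, move +1, go to s1
s1 | 00000[0]01
M halts after 6 transitions.

6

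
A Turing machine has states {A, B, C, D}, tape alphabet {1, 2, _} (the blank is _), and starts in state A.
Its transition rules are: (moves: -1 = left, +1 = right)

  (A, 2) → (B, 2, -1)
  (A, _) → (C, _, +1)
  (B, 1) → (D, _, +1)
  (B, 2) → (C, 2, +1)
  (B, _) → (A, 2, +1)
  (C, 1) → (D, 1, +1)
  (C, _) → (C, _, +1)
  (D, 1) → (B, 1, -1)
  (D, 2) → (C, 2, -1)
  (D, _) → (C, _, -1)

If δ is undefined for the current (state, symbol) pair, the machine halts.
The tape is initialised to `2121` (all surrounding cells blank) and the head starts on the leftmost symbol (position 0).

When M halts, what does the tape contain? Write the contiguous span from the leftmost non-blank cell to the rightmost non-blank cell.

22121

A | _[2]121   read 2 → write 2, move -1, go to B
B | [_]2121   read _ → write 2, move +1, go to A
A | 2[2]121   read 2 → write 2, move -1, go to B
B | [2]2121   read 2 → write 2, move +1, go to C
C | 2[2]121
The non-blank tape span at halt is 22121.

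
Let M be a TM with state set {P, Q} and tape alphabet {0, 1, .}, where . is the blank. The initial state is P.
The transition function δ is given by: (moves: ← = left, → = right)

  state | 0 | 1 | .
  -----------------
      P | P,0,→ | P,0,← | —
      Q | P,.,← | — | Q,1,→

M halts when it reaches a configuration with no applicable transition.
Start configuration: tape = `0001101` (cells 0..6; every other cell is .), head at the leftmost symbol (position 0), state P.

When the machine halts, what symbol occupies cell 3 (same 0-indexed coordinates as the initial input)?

P | [0]001101.   read 0 → write 0, move →, go to P
P | 0[0]01101.   read 0 → write 0, move →, go to P
P | 00[0]1101.   read 0 → write 0, move →, go to P
P | 000[1]101.   read 1 → write 0, move ←, go to P
P | 00[0]0101.   read 0 → write 0, move →, go to P
P | 000[0]101.   read 0 → write 0, move →, go to P
P | 0000[1]01.   read 1 → write 0, move ←, go to P
P | 000[0]001.   read 0 → write 0, move →, go to P
P | 0000[0]01.   read 0 → write 0, move →, go to P
P | 00000[0]1.   read 0 → write 0, move →, go to P
P | 000000[1].   read 1 → write 0, move ←, go to P
P | 00000[0]0.   read 0 → write 0, move →, go to P
P | 000000[0].   read 0 → write 0, move →, go to P
P | 0000000[.]
Cell 3 holds 0 when M halts.

0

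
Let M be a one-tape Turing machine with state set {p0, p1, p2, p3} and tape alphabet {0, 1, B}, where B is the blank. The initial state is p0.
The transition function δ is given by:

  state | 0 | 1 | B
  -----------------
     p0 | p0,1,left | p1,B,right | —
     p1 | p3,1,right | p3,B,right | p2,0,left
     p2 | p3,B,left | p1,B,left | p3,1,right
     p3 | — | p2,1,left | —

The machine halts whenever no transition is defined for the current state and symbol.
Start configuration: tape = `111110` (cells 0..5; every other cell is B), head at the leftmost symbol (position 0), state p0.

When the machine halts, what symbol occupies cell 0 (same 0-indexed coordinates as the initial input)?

state=p0 head=0 tape=B[1]11110   (p0,1)→(p1,B,right)
state=p1 head=1 tape=BB[1]1110   (p1,1)→(p3,B,right)
state=p3 head=2 tape=BBB[1]110   (p3,1)→(p2,1,left)
state=p2 head=1 tape=BB[B]1110   (p2,B)→(p3,1,right)
state=p3 head=2 tape=BB1[1]110   (p3,1)→(p2,1,left)
state=p2 head=1 tape=BB[1]1110   (p2,1)→(p1,B,left)
state=p1 head=0 tape=B[B]B1110   (p1,B)→(p2,0,left)
state=p2 head=-1 tape=[B]0B1110   (p2,B)→(p3,1,right)
state=p3 head=0 tape=1[0]B1110
Cell 0 holds 0 when M halts.

0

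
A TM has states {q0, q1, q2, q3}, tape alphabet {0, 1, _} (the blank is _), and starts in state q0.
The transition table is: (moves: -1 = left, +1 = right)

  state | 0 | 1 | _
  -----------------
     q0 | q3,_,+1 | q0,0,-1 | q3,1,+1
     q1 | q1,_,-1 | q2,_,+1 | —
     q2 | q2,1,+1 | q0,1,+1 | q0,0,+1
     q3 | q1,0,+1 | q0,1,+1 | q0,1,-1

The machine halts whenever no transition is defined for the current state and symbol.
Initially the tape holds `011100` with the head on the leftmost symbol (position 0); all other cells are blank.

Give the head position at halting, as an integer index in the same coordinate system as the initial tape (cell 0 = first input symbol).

state=q0 head=0 tape=[0]11100_   (q0,0)→(q3,_,+1)
state=q3 head=1 tape=_[1]1100_   (q3,1)→(q0,1,+1)
state=q0 head=2 tape=_1[1]100_   (q0,1)→(q0,0,-1)
state=q0 head=1 tape=_[1]0100_   (q0,1)→(q0,0,-1)
state=q0 head=0 tape=[_]00100_   (q0,_)→(q3,1,+1)
state=q3 head=1 tape=1[0]0100_   (q3,0)→(q1,0,+1)
state=q1 head=2 tape=10[0]100_   (q1,0)→(q1,_,-1)
state=q1 head=1 tape=1[0]_100_   (q1,0)→(q1,_,-1)
state=q1 head=0 tape=[1]__100_   (q1,1)→(q2,_,+1)
state=q2 head=1 tape=_[_]_100_   (q2,_)→(q0,0,+1)
state=q0 head=2 tape=_0[_]100_   (q0,_)→(q3,1,+1)
state=q3 head=3 tape=_01[1]00_   (q3,1)→(q0,1,+1)
state=q0 head=4 tape=_011[0]0_   (q0,0)→(q3,_,+1)
state=q3 head=5 tape=_011_[0]_   (q3,0)→(q1,0,+1)
state=q1 head=6 tape=_011_0[_]
At halt the head is at cell 6.

6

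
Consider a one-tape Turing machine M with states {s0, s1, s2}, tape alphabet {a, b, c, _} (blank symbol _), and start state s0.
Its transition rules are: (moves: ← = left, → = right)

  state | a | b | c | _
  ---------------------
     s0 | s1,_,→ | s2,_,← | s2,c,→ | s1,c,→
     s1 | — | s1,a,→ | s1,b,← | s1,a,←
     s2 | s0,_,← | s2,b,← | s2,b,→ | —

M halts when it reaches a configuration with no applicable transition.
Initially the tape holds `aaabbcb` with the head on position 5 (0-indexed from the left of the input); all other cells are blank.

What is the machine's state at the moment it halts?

s1

s0 | aaabb[c]b   read c → write c, move →, go to s2
s2 | aaabbc[b]   read b → write b, move ←, go to s2
s2 | aaabb[c]b   read c → write b, move →, go to s2
s2 | aaabbb[b]   read b → write b, move ←, go to s2
s2 | aaabb[b]b   read b → write b, move ←, go to s2
s2 | aaab[b]bb   read b → write b, move ←, go to s2
s2 | aaa[b]bbb   read b → write b, move ←, go to s2
s2 | aa[a]bbbb   read a → write _, move ←, go to s0
s0 | a[a]_bbbb   read a → write _, move →, go to s1
s1 | a_[_]bbbb   read _ → write a, move ←, go to s1
s1 | a[_]abbbb   read _ → write a, move ←, go to s1
s1 | [a]aabbbb
No transition is defined for (s1, a); M halts in state s1.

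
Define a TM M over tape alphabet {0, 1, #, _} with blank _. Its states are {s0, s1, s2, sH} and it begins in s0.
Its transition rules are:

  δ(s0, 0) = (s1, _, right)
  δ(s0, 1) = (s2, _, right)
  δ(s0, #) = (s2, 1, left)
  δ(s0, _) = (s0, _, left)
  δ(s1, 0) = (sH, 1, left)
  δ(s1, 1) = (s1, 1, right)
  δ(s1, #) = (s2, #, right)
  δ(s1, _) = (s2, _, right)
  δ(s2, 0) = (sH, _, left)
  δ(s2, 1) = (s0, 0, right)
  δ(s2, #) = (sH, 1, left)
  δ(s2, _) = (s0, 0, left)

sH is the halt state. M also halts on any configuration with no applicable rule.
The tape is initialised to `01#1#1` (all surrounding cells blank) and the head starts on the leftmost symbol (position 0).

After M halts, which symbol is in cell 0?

state=s0 head=0 tape=[0]1#1#1   (s0,0)→(s1,_,right)
state=s1 head=1 tape=_[1]#1#1   (s1,1)→(s1,1,right)
state=s1 head=2 tape=_1[#]1#1   (s1,#)→(s2,#,right)
state=s2 head=3 tape=_1#[1]#1   (s2,1)→(s0,0,right)
state=s0 head=4 tape=_1#0[#]1   (s0,#)→(s2,1,left)
state=s2 head=3 tape=_1#[0]11   (s2,0)→(sH,_,left)
state=sH head=2 tape=_1[#]_11
Cell 0 holds _ when M halts.

_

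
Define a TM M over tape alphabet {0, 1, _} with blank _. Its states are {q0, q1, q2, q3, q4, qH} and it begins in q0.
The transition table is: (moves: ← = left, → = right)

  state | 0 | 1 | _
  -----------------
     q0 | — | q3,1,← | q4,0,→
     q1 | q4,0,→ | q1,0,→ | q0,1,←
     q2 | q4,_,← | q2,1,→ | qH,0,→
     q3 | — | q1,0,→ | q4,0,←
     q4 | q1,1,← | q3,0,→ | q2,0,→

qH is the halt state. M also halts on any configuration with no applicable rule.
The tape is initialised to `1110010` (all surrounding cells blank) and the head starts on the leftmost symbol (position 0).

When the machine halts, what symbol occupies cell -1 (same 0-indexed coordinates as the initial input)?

state=q0 head=0 tape=____[1]110010   (q0,1)→(q3,1,←)
state=q3 head=-1 tape=___[_]1110010   (q3,_)→(q4,0,←)
state=q4 head=-2 tape=__[_]01110010   (q4,_)→(q2,0,→)
state=q2 head=-1 tape=__0[0]1110010   (q2,0)→(q4,_,←)
state=q4 head=-2 tape=__[0]_1110010   (q4,0)→(q1,1,←)
state=q1 head=-3 tape=_[_]1_1110010   (q1,_)→(q0,1,←)
state=q0 head=-4 tape=[_]11_1110010   (q0,_)→(q4,0,→)
state=q4 head=-3 tape=0[1]1_1110010   (q4,1)→(q3,0,→)
state=q3 head=-2 tape=00[1]_1110010   (q3,1)→(q1,0,→)
state=q1 head=-1 tape=000[_]1110010   (q1,_)→(q0,1,←)
state=q0 head=-2 tape=00[0]11110010
Cell -1 holds 1 when M halts.

1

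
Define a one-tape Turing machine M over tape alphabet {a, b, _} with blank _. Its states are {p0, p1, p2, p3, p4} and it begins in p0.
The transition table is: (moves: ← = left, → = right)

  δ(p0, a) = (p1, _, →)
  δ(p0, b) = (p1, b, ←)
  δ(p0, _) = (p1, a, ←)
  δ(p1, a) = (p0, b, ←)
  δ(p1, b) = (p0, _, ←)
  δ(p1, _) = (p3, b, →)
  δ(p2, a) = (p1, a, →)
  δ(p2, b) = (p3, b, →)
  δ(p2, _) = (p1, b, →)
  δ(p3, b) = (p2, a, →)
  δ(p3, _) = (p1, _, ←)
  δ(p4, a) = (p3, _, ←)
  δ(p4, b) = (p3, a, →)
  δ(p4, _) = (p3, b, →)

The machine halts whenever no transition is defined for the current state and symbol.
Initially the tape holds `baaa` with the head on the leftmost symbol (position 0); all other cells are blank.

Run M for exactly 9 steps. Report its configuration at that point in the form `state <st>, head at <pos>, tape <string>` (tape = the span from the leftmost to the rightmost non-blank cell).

state p0, head at -1, tape bba_a

state=p0 head=0 tape=_[b]aaa   (p0,b)→(p1,b,←)
state=p1 head=-1 tape=[_]baaa   (p1,_)→(p3,b,→)
state=p3 head=0 tape=b[b]aaa   (p3,b)→(p2,a,→)
state=p2 head=1 tape=ba[a]aa   (p2,a)→(p1,a,→)
state=p1 head=2 tape=baa[a]a   (p1,a)→(p0,b,←)
state=p0 head=1 tape=ba[a]ba   (p0,a)→(p1,_,→)
state=p1 head=2 tape=ba_[b]a   (p1,b)→(p0,_,←)
state=p0 head=1 tape=ba[_]_a   (p0,_)→(p1,a,←)
state=p1 head=0 tape=b[a]a_a   (p1,a)→(p0,b,←)
state=p0 head=-1 tape=[b]ba_a
After 9 steps: state p0, head at -1, tape bba_a.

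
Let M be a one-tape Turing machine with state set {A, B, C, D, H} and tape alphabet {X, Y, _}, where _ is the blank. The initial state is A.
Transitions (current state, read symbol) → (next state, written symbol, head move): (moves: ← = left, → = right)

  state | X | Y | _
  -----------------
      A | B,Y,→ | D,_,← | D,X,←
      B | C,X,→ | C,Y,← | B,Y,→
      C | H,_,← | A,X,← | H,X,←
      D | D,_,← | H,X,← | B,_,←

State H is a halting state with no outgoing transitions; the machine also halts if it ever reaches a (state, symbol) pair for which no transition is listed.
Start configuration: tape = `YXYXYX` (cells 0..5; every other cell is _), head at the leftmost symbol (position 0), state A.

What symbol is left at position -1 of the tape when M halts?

state=A head=0 tape=__[Y]XYXYX   (A,Y)→(D,_,←)
state=D head=-1 tape=_[_]_XYXYX   (D,_)→(B,_,←)
state=B head=-2 tape=[_]__XYXYX   (B,_)→(B,Y,→)
state=B head=-1 tape=Y[_]_XYXYX   (B,_)→(B,Y,→)
state=B head=0 tape=YY[_]XYXYX   (B,_)→(B,Y,→)
state=B head=1 tape=YYY[X]YXYX   (B,X)→(C,X,→)
state=C head=2 tape=YYYX[Y]XYX   (C,Y)→(A,X,←)
state=A head=1 tape=YYY[X]XXYX   (A,X)→(B,Y,→)
state=B head=2 tape=YYYY[X]XYX   (B,X)→(C,X,→)
state=C head=3 tape=YYYYX[X]YX   (C,X)→(H,_,←)
state=H head=2 tape=YYYY[X]_YX
Cell -1 holds Y when M halts.

Y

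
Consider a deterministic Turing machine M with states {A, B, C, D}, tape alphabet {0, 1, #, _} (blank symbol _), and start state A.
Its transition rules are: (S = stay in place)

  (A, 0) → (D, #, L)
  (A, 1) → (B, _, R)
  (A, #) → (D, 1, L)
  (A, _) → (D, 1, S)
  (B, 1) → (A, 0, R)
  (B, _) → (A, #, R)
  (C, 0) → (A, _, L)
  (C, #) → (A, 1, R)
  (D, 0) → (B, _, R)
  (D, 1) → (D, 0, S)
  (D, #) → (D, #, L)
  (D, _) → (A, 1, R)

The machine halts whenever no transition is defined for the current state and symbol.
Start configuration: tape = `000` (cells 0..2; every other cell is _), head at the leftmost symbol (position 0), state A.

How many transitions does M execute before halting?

8

state=A head=0 tape=_[0]00   (A,0)→(D,#,L)
state=D head=-1 tape=[_]#00   (D,_)→(A,1,R)
state=A head=0 tape=1[#]00   (A,#)→(D,1,L)
state=D head=-1 tape=[1]100   (D,1)→(D,0,S)
state=D head=-1 tape=[0]100   (D,0)→(B,_,R)
state=B head=0 tape=_[1]00   (B,1)→(A,0,R)
state=A head=1 tape=_0[0]0   (A,0)→(D,#,L)
state=D head=0 tape=_[0]#0   (D,0)→(B,_,R)
state=B head=1 tape=__[#]0
M halts after 8 transitions.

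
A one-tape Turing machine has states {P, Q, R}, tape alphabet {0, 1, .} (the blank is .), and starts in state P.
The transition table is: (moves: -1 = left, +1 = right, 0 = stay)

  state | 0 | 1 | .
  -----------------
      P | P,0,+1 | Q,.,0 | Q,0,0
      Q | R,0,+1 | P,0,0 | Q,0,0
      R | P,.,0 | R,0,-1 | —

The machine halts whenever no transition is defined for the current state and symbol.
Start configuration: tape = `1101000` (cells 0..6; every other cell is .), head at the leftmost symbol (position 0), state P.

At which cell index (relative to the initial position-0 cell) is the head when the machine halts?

7

P | [1]101000.   read 1 → write ., move 0, go to Q
Q | [.]101000.   read . → write 0, move 0, go to Q
Q | [0]101000.   read 0 → write 0, move +1, go to R
R | 0[1]01000.   read 1 → write 0, move -1, go to R
R | [0]001000.   read 0 → write ., move 0, go to P
P | [.]001000.   read . → write 0, move 0, go to Q
Q | [0]001000.   read 0 → write 0, move +1, go to R
R | 0[0]01000.   read 0 → write ., move 0, go to P
P | 0[.]01000.   read . → write 0, move 0, go to Q
Q | 0[0]01000.   read 0 → write 0, move +1, go to R
R | 00[0]1000.   read 0 → write ., move 0, go to P
P | 00[.]1000.   read . → write 0, move 0, go to Q
Q | 00[0]1000.   read 0 → write 0, move +1, go to R
R | 000[1]000.   read 1 → write 0, move -1, go to R
R | 00[0]0000.   read 0 → write ., move 0, go to P
P | 00[.]0000.   read . → write 0, move 0, go to Q
Q | 00[0]0000.   read 0 → write 0, move +1, go to R
R | 000[0]000.   read 0 → write ., move 0, go to P
P | 000[.]000.   read . → write 0, move 0, go to Q
Q | 000[0]000.   read 0 → write 0, move +1, go to R
R | 0000[0]00.   read 0 → write ., move 0, go to P
P | 0000[.]00.   read . → write 0, move 0, go to Q
Q | 0000[0]00.   read 0 → write 0, move +1, go to R
R | 00000[0]0.   read 0 → write ., move 0, go to P
P | 00000[.]0.   read . → write 0, move 0, go to Q
Q | 00000[0]0.   read 0 → write 0, move +1, go to R
R | 000000[0].   read 0 → write ., move 0, go to P
P | 000000[.].   read . → write 0, move 0, go to Q
Q | 000000[0].   read 0 → write 0, move +1, go to R
R | 0000000[.]
At halt the head is at cell 7.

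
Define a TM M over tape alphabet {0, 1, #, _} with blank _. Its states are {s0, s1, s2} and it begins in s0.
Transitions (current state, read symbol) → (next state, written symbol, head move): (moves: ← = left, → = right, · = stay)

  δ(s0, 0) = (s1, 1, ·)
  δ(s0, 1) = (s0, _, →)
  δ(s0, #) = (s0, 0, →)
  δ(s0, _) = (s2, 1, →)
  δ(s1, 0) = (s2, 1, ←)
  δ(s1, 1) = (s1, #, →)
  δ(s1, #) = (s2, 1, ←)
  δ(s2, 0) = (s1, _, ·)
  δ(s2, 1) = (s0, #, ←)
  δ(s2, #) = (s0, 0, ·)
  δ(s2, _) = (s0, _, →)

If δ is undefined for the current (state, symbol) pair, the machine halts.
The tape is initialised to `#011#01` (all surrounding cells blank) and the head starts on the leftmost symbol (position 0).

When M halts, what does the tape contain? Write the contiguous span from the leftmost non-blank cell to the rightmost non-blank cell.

0######

state=s0 head=0 tape=[#]011#01_   (s0,#)→(s0,0,→)
state=s0 head=1 tape=0[0]11#01_   (s0,0)→(s1,1,·)
state=s1 head=1 tape=0[1]11#01_   (s1,1)→(s1,#,→)
state=s1 head=2 tape=0#[1]1#01_   (s1,1)→(s1,#,→)
state=s1 head=3 tape=0##[1]#01_   (s1,1)→(s1,#,→)
state=s1 head=4 tape=0###[#]01_   (s1,#)→(s2,1,←)
state=s2 head=3 tape=0##[#]101_   (s2,#)→(s0,0,·)
state=s0 head=3 tape=0##[0]101_   (s0,0)→(s1,1,·)
state=s1 head=3 tape=0##[1]101_   (s1,1)→(s1,#,→)
state=s1 head=4 tape=0###[1]01_   (s1,1)→(s1,#,→)
state=s1 head=5 tape=0####[0]1_   (s1,0)→(s2,1,←)
state=s2 head=4 tape=0###[#]11_   (s2,#)→(s0,0,·)
state=s0 head=4 tape=0###[0]11_   (s0,0)→(s1,1,·)
state=s1 head=4 tape=0###[1]11_   (s1,1)→(s1,#,→)
state=s1 head=5 tape=0####[1]1_   (s1,1)→(s1,#,→)
state=s1 head=6 tape=0#####[1]_   (s1,1)→(s1,#,→)
state=s1 head=7 tape=0######[_]
The non-blank tape span at halt is 0######.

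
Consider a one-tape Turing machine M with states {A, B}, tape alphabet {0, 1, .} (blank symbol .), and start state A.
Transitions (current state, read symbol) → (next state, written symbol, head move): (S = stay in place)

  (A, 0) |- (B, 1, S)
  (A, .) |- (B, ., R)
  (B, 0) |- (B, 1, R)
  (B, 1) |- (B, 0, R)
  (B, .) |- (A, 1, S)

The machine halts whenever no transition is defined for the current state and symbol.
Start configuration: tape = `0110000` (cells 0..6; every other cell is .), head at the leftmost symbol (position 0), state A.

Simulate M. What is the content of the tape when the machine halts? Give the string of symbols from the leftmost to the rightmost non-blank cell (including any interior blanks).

00011111

state=A head=0 tape=[0]110000.   (A,0)→(B,1,S)
state=B head=0 tape=[1]110000.   (B,1)→(B,0,R)
state=B head=1 tape=0[1]10000.   (B,1)→(B,0,R)
state=B head=2 tape=00[1]0000.   (B,1)→(B,0,R)
state=B head=3 tape=000[0]000.   (B,0)→(B,1,R)
state=B head=4 tape=0001[0]00.   (B,0)→(B,1,R)
state=B head=5 tape=00011[0]0.   (B,0)→(B,1,R)
state=B head=6 tape=000111[0].   (B,0)→(B,1,R)
state=B head=7 tape=0001111[.]   (B,.)→(A,1,S)
state=A head=7 tape=0001111[1]
The non-blank tape span at halt is 00011111.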